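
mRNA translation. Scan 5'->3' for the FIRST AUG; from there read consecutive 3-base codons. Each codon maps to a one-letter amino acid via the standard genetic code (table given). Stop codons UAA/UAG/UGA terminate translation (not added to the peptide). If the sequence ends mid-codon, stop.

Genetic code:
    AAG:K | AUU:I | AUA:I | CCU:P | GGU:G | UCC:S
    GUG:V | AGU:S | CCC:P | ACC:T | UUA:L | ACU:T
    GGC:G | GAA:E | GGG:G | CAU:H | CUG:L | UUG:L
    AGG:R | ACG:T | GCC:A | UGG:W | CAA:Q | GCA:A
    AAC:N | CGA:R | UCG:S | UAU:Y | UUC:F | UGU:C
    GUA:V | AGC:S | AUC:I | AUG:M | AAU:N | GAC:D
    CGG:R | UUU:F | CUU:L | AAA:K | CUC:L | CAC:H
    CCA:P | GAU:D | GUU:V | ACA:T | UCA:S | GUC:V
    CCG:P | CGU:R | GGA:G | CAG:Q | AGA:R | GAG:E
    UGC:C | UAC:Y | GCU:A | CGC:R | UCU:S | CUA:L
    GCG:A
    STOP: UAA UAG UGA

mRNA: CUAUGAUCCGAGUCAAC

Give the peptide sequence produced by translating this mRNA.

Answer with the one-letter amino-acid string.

Answer: MIRVN

Derivation:
start AUG at pos 2
pos 2: AUG -> M; peptide=M
pos 5: AUC -> I; peptide=MI
pos 8: CGA -> R; peptide=MIR
pos 11: GUC -> V; peptide=MIRV
pos 14: AAC -> N; peptide=MIRVN
pos 17: only 0 nt remain (<3), stop (end of mRNA)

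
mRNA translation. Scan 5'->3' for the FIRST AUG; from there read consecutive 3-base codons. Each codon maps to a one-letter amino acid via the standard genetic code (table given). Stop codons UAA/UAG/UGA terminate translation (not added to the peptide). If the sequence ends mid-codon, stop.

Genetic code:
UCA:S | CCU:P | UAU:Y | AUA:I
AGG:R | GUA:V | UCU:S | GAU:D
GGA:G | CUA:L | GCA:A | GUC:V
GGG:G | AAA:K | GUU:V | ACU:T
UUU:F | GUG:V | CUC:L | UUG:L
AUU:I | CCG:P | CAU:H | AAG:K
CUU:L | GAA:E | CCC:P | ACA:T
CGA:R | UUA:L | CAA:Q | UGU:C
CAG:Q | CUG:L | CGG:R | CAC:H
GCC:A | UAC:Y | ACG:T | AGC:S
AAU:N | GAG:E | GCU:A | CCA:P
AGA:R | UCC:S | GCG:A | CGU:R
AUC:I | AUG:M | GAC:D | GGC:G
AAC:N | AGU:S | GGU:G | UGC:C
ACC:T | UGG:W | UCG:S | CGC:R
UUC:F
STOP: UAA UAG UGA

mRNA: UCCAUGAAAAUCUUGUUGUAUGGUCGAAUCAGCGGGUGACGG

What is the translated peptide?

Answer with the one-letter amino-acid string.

start AUG at pos 3
pos 3: AUG -> M; peptide=M
pos 6: AAA -> K; peptide=MK
pos 9: AUC -> I; peptide=MKI
pos 12: UUG -> L; peptide=MKIL
pos 15: UUG -> L; peptide=MKILL
pos 18: UAU -> Y; peptide=MKILLY
pos 21: GGU -> G; peptide=MKILLYG
pos 24: CGA -> R; peptide=MKILLYGR
pos 27: AUC -> I; peptide=MKILLYGRI
pos 30: AGC -> S; peptide=MKILLYGRIS
pos 33: GGG -> G; peptide=MKILLYGRISG
pos 36: UGA -> STOP

Answer: MKILLYGRISG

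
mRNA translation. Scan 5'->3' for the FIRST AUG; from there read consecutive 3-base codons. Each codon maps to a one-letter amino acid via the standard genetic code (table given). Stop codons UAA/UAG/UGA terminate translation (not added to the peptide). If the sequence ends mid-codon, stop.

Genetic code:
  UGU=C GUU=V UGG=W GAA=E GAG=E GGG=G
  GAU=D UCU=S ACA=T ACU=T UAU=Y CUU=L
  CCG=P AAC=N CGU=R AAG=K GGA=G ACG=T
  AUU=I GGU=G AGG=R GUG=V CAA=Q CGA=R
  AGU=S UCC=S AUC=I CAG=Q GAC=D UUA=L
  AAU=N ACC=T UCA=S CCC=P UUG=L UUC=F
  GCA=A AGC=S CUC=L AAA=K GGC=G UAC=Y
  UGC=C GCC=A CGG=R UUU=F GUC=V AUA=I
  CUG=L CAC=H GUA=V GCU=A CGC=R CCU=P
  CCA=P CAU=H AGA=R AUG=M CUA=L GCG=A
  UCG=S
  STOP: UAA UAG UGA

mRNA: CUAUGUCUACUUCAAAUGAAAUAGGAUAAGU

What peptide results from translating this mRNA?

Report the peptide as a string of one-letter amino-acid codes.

Answer: MSTSNEIG

Derivation:
start AUG at pos 2
pos 2: AUG -> M; peptide=M
pos 5: UCU -> S; peptide=MS
pos 8: ACU -> T; peptide=MST
pos 11: UCA -> S; peptide=MSTS
pos 14: AAU -> N; peptide=MSTSN
pos 17: GAA -> E; peptide=MSTSNE
pos 20: AUA -> I; peptide=MSTSNEI
pos 23: GGA -> G; peptide=MSTSNEIG
pos 26: UAA -> STOP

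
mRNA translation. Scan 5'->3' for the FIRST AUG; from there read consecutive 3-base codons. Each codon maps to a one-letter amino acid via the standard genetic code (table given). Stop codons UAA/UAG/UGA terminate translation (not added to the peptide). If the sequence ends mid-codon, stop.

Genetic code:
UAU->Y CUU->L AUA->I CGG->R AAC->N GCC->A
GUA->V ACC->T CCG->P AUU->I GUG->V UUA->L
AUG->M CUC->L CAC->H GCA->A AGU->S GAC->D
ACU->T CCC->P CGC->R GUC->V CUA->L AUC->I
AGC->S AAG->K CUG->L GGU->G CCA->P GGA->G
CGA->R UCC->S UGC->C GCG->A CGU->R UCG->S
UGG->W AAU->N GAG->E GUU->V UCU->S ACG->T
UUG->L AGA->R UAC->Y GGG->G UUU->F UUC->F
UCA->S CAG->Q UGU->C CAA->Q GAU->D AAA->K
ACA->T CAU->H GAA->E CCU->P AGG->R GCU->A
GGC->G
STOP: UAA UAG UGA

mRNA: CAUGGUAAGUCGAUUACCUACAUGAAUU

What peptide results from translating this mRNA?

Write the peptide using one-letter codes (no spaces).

Answer: MVSRLPT

Derivation:
start AUG at pos 1
pos 1: AUG -> M; peptide=M
pos 4: GUA -> V; peptide=MV
pos 7: AGU -> S; peptide=MVS
pos 10: CGA -> R; peptide=MVSR
pos 13: UUA -> L; peptide=MVSRL
pos 16: CCU -> P; peptide=MVSRLP
pos 19: ACA -> T; peptide=MVSRLPT
pos 22: UGA -> STOP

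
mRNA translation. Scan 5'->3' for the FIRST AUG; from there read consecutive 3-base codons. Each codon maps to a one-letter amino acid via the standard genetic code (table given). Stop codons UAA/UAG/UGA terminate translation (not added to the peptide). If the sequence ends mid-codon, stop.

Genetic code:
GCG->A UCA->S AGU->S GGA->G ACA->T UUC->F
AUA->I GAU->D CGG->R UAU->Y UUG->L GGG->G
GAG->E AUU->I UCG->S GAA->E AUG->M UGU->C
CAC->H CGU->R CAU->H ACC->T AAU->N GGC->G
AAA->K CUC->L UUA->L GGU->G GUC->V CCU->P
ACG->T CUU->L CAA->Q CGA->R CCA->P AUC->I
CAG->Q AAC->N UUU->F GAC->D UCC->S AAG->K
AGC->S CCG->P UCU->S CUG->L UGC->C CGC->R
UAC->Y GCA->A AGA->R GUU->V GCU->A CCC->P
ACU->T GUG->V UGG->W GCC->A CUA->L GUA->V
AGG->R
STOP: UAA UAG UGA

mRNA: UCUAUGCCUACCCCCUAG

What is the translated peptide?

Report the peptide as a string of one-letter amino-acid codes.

Answer: MPTP

Derivation:
start AUG at pos 3
pos 3: AUG -> M; peptide=M
pos 6: CCU -> P; peptide=MP
pos 9: ACC -> T; peptide=MPT
pos 12: CCC -> P; peptide=MPTP
pos 15: UAG -> STOP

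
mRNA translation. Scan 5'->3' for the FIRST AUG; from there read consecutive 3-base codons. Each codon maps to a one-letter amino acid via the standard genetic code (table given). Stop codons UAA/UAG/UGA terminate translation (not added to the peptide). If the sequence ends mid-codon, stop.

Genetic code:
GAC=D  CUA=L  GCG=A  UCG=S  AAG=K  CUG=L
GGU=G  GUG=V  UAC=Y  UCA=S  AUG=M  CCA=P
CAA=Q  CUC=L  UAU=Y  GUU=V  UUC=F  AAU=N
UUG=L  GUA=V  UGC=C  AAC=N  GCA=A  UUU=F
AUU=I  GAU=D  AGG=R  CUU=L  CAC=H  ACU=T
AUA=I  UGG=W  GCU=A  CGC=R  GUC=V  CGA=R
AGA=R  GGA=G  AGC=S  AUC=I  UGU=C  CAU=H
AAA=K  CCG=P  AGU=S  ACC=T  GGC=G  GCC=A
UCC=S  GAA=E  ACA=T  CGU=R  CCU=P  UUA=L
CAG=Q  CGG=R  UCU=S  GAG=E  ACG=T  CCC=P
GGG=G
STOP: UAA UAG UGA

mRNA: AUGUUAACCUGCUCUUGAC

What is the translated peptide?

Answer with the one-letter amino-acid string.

Answer: MLTCS

Derivation:
start AUG at pos 0
pos 0: AUG -> M; peptide=M
pos 3: UUA -> L; peptide=ML
pos 6: ACC -> T; peptide=MLT
pos 9: UGC -> C; peptide=MLTC
pos 12: UCU -> S; peptide=MLTCS
pos 15: UGA -> STOP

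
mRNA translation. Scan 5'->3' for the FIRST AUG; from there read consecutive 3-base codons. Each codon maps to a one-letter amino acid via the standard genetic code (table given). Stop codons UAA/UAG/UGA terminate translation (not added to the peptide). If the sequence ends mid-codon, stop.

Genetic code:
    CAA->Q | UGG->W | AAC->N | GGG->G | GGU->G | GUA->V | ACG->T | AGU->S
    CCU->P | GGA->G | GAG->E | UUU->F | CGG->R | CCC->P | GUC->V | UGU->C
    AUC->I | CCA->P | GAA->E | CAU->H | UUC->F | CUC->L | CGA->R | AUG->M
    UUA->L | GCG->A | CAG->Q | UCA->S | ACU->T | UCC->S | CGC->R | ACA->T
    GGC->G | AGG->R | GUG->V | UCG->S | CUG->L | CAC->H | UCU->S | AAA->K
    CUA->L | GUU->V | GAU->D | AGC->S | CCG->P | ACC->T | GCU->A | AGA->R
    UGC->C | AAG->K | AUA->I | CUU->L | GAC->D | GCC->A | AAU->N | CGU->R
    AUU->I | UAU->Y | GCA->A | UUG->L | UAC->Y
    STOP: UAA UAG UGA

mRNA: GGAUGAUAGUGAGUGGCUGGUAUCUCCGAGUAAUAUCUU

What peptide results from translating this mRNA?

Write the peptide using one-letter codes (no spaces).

start AUG at pos 2
pos 2: AUG -> M; peptide=M
pos 5: AUA -> I; peptide=MI
pos 8: GUG -> V; peptide=MIV
pos 11: AGU -> S; peptide=MIVS
pos 14: GGC -> G; peptide=MIVSG
pos 17: UGG -> W; peptide=MIVSGW
pos 20: UAU -> Y; peptide=MIVSGWY
pos 23: CUC -> L; peptide=MIVSGWYL
pos 26: CGA -> R; peptide=MIVSGWYLR
pos 29: GUA -> V; peptide=MIVSGWYLRV
pos 32: AUA -> I; peptide=MIVSGWYLRVI
pos 35: UCU -> S; peptide=MIVSGWYLRVIS
pos 38: only 1 nt remain (<3), stop (end of mRNA)

Answer: MIVSGWYLRVIS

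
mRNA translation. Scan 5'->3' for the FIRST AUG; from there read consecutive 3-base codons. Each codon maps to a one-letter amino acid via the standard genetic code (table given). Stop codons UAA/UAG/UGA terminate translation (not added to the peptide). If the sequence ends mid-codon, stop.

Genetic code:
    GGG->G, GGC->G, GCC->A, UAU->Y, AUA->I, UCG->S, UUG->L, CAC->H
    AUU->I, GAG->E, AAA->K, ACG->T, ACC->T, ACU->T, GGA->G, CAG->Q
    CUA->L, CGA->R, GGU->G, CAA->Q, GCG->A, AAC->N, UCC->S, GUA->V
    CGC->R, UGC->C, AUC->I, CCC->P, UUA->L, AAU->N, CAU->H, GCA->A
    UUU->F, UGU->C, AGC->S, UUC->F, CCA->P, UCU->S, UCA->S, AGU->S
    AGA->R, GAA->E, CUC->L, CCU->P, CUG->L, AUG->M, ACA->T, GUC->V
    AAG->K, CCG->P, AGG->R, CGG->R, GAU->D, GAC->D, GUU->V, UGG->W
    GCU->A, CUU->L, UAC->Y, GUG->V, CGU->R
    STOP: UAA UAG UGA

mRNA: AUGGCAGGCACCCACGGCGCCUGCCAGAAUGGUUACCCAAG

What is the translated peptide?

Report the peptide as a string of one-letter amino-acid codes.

start AUG at pos 0
pos 0: AUG -> M; peptide=M
pos 3: GCA -> A; peptide=MA
pos 6: GGC -> G; peptide=MAG
pos 9: ACC -> T; peptide=MAGT
pos 12: CAC -> H; peptide=MAGTH
pos 15: GGC -> G; peptide=MAGTHG
pos 18: GCC -> A; peptide=MAGTHGA
pos 21: UGC -> C; peptide=MAGTHGAC
pos 24: CAG -> Q; peptide=MAGTHGACQ
pos 27: AAU -> N; peptide=MAGTHGACQN
pos 30: GGU -> G; peptide=MAGTHGACQNG
pos 33: UAC -> Y; peptide=MAGTHGACQNGY
pos 36: CCA -> P; peptide=MAGTHGACQNGYP
pos 39: only 2 nt remain (<3), stop (end of mRNA)

Answer: MAGTHGACQNGYP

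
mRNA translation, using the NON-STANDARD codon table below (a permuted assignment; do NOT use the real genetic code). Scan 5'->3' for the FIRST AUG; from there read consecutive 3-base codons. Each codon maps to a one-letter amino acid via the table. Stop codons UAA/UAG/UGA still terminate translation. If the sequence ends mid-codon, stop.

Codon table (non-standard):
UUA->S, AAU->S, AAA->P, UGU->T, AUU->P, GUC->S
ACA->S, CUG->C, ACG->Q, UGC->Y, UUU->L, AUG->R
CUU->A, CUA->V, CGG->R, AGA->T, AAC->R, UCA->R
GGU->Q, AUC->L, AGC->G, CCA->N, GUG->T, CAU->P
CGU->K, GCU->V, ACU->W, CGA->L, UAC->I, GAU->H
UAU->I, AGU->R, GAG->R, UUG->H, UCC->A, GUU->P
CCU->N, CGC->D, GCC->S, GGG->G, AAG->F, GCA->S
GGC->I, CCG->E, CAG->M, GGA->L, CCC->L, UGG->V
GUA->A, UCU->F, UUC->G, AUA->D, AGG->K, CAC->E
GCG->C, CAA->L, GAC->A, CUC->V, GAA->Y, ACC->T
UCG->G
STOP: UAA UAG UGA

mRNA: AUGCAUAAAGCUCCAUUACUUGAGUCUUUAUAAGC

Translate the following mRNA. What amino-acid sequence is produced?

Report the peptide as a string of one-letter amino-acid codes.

start AUG at pos 0
pos 0: AUG -> R; peptide=R
pos 3: CAU -> P; peptide=RP
pos 6: AAA -> P; peptide=RPP
pos 9: GCU -> V; peptide=RPPV
pos 12: CCA -> N; peptide=RPPVN
pos 15: UUA -> S; peptide=RPPVNS
pos 18: CUU -> A; peptide=RPPVNSA
pos 21: GAG -> R; peptide=RPPVNSAR
pos 24: UCU -> F; peptide=RPPVNSARF
pos 27: UUA -> S; peptide=RPPVNSARFS
pos 30: UAA -> STOP

Answer: RPPVNSARFS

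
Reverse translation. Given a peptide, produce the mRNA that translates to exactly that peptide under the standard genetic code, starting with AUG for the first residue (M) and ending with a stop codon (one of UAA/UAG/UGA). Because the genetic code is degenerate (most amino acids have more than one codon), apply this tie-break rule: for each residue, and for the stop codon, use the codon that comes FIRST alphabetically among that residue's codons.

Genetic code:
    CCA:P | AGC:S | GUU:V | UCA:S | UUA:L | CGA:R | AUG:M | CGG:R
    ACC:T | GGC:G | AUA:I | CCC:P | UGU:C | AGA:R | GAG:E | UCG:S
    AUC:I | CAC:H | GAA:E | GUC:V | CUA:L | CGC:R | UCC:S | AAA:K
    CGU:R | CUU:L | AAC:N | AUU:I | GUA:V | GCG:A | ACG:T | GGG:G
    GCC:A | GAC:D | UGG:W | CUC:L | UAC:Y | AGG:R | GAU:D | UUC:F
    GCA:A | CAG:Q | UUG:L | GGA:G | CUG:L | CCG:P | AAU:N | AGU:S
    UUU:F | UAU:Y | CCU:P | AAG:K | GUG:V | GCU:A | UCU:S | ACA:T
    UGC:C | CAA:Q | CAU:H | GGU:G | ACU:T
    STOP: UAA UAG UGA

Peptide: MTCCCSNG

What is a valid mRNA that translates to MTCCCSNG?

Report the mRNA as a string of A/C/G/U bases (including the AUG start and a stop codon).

residue 1: M -> AUG (start codon)
residue 2: T codons sorted = ACA,ACC,ACG,ACU -> pick first = ACA
residue 3: C codons sorted = UGC,UGU -> pick first = UGC
residue 4: C codons sorted = UGC,UGU -> pick first = UGC
residue 5: C codons sorted = UGC,UGU -> pick first = UGC
residue 6: S codons sorted = AGC,AGU,UCA,UCC,UCG,UCU -> pick first = AGC
residue 7: N codons sorted = AAC,AAU -> pick first = AAC
residue 8: G codons sorted = GGA,GGC,GGG,GGU -> pick first = GGA
terminator: stop codons sorted = UAA,UAG,UGA -> pick first = UAA

Answer: mRNA: AUGACAUGCUGCUGCAGCAACGGAUAA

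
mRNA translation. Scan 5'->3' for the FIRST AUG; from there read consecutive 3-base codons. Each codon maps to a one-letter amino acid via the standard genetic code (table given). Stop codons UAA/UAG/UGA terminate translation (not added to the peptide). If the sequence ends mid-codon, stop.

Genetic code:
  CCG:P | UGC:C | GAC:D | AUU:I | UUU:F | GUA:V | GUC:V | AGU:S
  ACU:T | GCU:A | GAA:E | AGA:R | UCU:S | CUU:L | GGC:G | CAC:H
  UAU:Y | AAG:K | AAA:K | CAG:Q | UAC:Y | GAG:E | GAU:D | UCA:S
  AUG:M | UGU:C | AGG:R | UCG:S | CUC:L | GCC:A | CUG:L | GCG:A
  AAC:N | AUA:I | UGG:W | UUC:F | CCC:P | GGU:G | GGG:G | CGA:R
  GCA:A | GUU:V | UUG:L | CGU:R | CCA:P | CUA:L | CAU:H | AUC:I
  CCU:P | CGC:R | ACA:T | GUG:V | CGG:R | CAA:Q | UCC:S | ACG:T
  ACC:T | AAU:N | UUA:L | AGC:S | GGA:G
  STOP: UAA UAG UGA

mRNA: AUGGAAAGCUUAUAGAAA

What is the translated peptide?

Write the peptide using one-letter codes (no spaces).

Answer: MESL

Derivation:
start AUG at pos 0
pos 0: AUG -> M; peptide=M
pos 3: GAA -> E; peptide=ME
pos 6: AGC -> S; peptide=MES
pos 9: UUA -> L; peptide=MESL
pos 12: UAG -> STOP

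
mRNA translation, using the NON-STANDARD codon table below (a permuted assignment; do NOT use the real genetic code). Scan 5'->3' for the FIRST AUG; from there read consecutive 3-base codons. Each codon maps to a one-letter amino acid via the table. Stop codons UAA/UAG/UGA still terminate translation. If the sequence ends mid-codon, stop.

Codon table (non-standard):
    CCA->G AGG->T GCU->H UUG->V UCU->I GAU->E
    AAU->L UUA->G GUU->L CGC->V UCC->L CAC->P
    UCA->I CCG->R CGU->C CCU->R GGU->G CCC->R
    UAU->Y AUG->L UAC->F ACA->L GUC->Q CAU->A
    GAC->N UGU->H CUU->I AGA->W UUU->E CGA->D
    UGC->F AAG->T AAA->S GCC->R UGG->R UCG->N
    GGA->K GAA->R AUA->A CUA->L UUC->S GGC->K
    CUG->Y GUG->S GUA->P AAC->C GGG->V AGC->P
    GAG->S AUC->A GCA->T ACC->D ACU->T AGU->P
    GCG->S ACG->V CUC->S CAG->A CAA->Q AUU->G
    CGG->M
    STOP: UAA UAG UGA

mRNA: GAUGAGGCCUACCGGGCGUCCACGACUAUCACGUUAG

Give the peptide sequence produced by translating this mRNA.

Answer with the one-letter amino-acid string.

start AUG at pos 1
pos 1: AUG -> L; peptide=L
pos 4: AGG -> T; peptide=LT
pos 7: CCU -> R; peptide=LTR
pos 10: ACC -> D; peptide=LTRD
pos 13: GGG -> V; peptide=LTRDV
pos 16: CGU -> C; peptide=LTRDVC
pos 19: CCA -> G; peptide=LTRDVCG
pos 22: CGA -> D; peptide=LTRDVCGD
pos 25: CUA -> L; peptide=LTRDVCGDL
pos 28: UCA -> I; peptide=LTRDVCGDLI
pos 31: CGU -> C; peptide=LTRDVCGDLIC
pos 34: UAG -> STOP

Answer: LTRDVCGDLIC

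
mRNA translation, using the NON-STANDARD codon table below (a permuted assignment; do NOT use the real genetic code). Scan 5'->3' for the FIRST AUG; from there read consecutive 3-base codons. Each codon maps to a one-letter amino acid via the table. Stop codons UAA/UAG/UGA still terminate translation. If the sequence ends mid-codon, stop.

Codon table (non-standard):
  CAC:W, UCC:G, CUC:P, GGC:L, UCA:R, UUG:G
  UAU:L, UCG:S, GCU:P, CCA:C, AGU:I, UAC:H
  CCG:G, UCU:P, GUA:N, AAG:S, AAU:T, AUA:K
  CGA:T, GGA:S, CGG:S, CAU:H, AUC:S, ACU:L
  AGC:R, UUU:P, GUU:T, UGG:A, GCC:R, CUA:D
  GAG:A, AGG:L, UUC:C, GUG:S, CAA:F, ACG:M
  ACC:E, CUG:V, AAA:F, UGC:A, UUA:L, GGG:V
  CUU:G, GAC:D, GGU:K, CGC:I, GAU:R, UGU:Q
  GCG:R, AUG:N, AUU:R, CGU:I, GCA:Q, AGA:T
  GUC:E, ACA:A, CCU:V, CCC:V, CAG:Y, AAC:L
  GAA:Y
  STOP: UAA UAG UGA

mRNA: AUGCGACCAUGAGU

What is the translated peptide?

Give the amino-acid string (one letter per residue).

start AUG at pos 0
pos 0: AUG -> N; peptide=N
pos 3: CGA -> T; peptide=NT
pos 6: CCA -> C; peptide=NTC
pos 9: UGA -> STOP

Answer: NTC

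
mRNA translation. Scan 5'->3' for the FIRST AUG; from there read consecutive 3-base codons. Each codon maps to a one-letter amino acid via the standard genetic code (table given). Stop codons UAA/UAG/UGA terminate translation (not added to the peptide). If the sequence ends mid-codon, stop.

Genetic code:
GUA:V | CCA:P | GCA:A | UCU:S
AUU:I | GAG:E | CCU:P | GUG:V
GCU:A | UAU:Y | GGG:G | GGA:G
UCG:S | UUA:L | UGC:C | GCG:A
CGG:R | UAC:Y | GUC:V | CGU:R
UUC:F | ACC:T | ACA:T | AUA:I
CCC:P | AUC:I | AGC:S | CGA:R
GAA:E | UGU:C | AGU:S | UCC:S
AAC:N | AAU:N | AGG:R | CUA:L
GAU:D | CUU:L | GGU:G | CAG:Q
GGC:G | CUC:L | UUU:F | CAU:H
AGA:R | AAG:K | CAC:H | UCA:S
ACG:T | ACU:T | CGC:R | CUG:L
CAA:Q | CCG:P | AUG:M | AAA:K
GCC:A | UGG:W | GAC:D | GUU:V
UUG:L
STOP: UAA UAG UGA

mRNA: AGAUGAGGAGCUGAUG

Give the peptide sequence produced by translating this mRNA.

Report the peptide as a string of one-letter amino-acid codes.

Answer: MRS

Derivation:
start AUG at pos 2
pos 2: AUG -> M; peptide=M
pos 5: AGG -> R; peptide=MR
pos 8: AGC -> S; peptide=MRS
pos 11: UGA -> STOP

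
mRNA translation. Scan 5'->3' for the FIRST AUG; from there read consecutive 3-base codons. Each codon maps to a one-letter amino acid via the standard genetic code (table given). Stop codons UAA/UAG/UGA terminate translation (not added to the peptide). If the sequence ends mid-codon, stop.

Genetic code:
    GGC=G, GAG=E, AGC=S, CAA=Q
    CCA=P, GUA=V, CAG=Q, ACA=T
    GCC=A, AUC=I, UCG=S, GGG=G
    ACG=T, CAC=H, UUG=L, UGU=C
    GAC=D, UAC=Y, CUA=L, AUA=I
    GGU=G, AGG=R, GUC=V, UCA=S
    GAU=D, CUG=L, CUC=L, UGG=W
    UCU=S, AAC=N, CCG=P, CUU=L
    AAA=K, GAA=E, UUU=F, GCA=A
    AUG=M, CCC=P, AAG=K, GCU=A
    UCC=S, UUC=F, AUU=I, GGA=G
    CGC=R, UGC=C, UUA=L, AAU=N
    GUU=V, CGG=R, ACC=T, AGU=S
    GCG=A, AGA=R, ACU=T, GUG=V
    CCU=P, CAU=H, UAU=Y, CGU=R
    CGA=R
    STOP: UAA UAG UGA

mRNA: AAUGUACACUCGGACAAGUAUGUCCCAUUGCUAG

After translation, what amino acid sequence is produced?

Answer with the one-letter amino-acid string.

Answer: MYTRTSMSHC

Derivation:
start AUG at pos 1
pos 1: AUG -> M; peptide=M
pos 4: UAC -> Y; peptide=MY
pos 7: ACU -> T; peptide=MYT
pos 10: CGG -> R; peptide=MYTR
pos 13: ACA -> T; peptide=MYTRT
pos 16: AGU -> S; peptide=MYTRTS
pos 19: AUG -> M; peptide=MYTRTSM
pos 22: UCC -> S; peptide=MYTRTSMS
pos 25: CAU -> H; peptide=MYTRTSMSH
pos 28: UGC -> C; peptide=MYTRTSMSHC
pos 31: UAG -> STOP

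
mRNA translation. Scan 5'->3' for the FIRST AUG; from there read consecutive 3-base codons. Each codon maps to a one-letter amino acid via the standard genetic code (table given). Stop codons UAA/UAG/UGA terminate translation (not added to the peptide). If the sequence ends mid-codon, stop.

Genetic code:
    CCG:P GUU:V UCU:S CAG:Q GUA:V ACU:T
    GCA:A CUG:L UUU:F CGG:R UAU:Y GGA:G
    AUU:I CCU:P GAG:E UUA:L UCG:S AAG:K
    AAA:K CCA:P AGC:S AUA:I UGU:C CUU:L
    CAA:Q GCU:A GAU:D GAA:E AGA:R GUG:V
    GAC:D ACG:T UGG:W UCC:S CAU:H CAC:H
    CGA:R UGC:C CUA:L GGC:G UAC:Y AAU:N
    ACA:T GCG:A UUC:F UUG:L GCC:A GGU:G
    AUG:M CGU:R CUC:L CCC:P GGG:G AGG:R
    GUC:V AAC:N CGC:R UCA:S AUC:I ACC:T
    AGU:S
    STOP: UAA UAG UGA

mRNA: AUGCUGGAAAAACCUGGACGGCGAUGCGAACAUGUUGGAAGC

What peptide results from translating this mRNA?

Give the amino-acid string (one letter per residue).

Answer: MLEKPGRRCEHVGS

Derivation:
start AUG at pos 0
pos 0: AUG -> M; peptide=M
pos 3: CUG -> L; peptide=ML
pos 6: GAA -> E; peptide=MLE
pos 9: AAA -> K; peptide=MLEK
pos 12: CCU -> P; peptide=MLEKP
pos 15: GGA -> G; peptide=MLEKPG
pos 18: CGG -> R; peptide=MLEKPGR
pos 21: CGA -> R; peptide=MLEKPGRR
pos 24: UGC -> C; peptide=MLEKPGRRC
pos 27: GAA -> E; peptide=MLEKPGRRCE
pos 30: CAU -> H; peptide=MLEKPGRRCEH
pos 33: GUU -> V; peptide=MLEKPGRRCEHV
pos 36: GGA -> G; peptide=MLEKPGRRCEHVG
pos 39: AGC -> S; peptide=MLEKPGRRCEHVGS
pos 42: only 0 nt remain (<3), stop (end of mRNA)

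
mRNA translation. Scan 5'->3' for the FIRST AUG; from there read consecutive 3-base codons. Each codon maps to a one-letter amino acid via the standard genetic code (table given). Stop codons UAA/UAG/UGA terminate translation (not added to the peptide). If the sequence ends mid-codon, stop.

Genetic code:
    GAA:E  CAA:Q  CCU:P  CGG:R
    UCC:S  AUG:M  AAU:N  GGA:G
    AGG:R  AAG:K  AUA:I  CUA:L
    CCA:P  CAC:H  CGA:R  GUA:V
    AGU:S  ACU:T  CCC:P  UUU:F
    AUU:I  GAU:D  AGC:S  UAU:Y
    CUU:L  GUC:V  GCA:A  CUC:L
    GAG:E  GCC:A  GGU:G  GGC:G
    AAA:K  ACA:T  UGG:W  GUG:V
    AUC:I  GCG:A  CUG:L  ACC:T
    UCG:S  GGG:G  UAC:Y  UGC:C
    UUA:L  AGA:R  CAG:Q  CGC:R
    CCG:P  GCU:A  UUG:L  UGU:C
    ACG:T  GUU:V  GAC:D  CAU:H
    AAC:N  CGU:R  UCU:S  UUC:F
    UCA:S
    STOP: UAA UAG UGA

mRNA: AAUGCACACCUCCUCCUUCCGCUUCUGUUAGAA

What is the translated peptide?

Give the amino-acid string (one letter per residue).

Answer: MHTSSFRFC

Derivation:
start AUG at pos 1
pos 1: AUG -> M; peptide=M
pos 4: CAC -> H; peptide=MH
pos 7: ACC -> T; peptide=MHT
pos 10: UCC -> S; peptide=MHTS
pos 13: UCC -> S; peptide=MHTSS
pos 16: UUC -> F; peptide=MHTSSF
pos 19: CGC -> R; peptide=MHTSSFR
pos 22: UUC -> F; peptide=MHTSSFRF
pos 25: UGU -> C; peptide=MHTSSFRFC
pos 28: UAG -> STOP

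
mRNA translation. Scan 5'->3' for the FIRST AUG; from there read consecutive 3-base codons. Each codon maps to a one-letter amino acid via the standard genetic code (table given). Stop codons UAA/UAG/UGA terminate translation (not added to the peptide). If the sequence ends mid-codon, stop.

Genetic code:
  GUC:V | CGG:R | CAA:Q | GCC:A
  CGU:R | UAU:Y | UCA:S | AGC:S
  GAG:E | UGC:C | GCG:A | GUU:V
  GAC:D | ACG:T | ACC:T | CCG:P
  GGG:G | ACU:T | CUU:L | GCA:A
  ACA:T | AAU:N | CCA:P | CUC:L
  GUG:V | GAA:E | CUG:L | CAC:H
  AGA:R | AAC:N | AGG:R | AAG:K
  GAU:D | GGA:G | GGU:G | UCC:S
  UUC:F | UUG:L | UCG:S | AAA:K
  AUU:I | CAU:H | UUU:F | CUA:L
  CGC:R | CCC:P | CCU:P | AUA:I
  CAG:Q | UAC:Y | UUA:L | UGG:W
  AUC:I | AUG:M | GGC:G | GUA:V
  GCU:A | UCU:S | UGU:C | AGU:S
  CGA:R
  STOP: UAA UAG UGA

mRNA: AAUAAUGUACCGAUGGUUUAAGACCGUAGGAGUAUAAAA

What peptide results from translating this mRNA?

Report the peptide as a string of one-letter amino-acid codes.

Answer: MYRWFKTVGV

Derivation:
start AUG at pos 4
pos 4: AUG -> M; peptide=M
pos 7: UAC -> Y; peptide=MY
pos 10: CGA -> R; peptide=MYR
pos 13: UGG -> W; peptide=MYRW
pos 16: UUU -> F; peptide=MYRWF
pos 19: AAG -> K; peptide=MYRWFK
pos 22: ACC -> T; peptide=MYRWFKT
pos 25: GUA -> V; peptide=MYRWFKTV
pos 28: GGA -> G; peptide=MYRWFKTVG
pos 31: GUA -> V; peptide=MYRWFKTVGV
pos 34: UAA -> STOP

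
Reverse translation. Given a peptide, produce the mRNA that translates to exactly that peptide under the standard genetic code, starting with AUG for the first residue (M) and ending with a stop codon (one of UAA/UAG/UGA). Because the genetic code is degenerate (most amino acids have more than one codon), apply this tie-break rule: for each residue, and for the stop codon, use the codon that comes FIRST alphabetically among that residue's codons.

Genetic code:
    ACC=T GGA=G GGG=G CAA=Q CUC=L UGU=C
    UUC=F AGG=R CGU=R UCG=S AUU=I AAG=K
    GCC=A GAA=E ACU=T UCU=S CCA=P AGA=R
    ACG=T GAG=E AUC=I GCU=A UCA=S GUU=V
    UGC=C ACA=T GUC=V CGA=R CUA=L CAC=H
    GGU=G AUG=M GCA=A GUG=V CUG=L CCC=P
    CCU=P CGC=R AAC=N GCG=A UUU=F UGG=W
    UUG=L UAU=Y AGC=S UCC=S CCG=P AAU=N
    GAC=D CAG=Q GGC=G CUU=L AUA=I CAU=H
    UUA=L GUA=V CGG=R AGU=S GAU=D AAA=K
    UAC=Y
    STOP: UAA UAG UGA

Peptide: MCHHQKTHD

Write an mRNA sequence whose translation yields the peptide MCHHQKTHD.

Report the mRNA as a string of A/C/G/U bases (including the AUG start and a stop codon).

Answer: mRNA: AUGUGCCACCACCAAAAAACACACGACUAA

Derivation:
residue 1: M -> AUG (start codon)
residue 2: C codons sorted = UGC,UGU -> pick first = UGC
residue 3: H codons sorted = CAC,CAU -> pick first = CAC
residue 4: H codons sorted = CAC,CAU -> pick first = CAC
residue 5: Q codons sorted = CAA,CAG -> pick first = CAA
residue 6: K codons sorted = AAA,AAG -> pick first = AAA
residue 7: T codons sorted = ACA,ACC,ACG,ACU -> pick first = ACA
residue 8: H codons sorted = CAC,CAU -> pick first = CAC
residue 9: D codons sorted = GAC,GAU -> pick first = GAC
terminator: stop codons sorted = UAA,UAG,UGA -> pick first = UAA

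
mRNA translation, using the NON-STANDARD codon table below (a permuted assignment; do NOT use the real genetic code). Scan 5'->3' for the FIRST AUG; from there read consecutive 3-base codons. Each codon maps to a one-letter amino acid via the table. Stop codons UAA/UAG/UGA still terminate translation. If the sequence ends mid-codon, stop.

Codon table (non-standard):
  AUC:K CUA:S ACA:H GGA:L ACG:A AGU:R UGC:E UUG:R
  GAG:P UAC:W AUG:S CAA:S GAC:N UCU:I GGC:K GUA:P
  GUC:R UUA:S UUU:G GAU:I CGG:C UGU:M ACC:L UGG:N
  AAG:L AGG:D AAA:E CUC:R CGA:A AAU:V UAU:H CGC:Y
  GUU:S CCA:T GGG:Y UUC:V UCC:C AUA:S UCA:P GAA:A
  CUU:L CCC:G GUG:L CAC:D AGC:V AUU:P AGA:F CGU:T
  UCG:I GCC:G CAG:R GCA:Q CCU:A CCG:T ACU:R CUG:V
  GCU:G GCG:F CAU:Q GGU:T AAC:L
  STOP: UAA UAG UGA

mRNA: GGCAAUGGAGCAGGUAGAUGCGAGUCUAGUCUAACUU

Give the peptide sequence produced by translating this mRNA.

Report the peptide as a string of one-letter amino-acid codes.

start AUG at pos 4
pos 4: AUG -> S; peptide=S
pos 7: GAG -> P; peptide=SP
pos 10: CAG -> R; peptide=SPR
pos 13: GUA -> P; peptide=SPRP
pos 16: GAU -> I; peptide=SPRPI
pos 19: GCG -> F; peptide=SPRPIF
pos 22: AGU -> R; peptide=SPRPIFR
pos 25: CUA -> S; peptide=SPRPIFRS
pos 28: GUC -> R; peptide=SPRPIFRSR
pos 31: UAA -> STOP

Answer: SPRPIFRSR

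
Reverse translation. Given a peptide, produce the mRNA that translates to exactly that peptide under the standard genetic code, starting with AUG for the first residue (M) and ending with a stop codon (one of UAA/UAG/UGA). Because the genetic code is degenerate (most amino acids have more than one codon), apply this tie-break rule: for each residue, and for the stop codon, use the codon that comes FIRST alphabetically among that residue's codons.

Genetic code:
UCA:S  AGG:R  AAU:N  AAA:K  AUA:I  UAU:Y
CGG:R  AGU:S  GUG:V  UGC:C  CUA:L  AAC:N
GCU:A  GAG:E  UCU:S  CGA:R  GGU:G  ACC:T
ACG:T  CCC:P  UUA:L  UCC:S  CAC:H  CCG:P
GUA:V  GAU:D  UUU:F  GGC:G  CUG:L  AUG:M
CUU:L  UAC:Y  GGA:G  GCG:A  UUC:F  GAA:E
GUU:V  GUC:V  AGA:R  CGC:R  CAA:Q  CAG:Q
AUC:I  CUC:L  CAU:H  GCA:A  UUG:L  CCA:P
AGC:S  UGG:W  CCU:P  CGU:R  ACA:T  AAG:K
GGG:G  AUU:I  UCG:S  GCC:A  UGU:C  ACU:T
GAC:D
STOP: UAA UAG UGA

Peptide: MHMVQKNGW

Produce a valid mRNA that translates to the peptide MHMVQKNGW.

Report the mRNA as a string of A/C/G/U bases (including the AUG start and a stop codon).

Answer: mRNA: AUGCACAUGGUACAAAAAAACGGAUGGUAA

Derivation:
residue 1: M -> AUG (start codon)
residue 2: H codons sorted = CAC,CAU -> pick first = CAC
residue 3: M -> AUG (only codon)
residue 4: V codons sorted = GUA,GUC,GUG,GUU -> pick first = GUA
residue 5: Q codons sorted = CAA,CAG -> pick first = CAA
residue 6: K codons sorted = AAA,AAG -> pick first = AAA
residue 7: N codons sorted = AAC,AAU -> pick first = AAC
residue 8: G codons sorted = GGA,GGC,GGG,GGU -> pick first = GGA
residue 9: W -> UGG (only codon)
terminator: stop codons sorted = UAA,UAG,UGA -> pick first = UAA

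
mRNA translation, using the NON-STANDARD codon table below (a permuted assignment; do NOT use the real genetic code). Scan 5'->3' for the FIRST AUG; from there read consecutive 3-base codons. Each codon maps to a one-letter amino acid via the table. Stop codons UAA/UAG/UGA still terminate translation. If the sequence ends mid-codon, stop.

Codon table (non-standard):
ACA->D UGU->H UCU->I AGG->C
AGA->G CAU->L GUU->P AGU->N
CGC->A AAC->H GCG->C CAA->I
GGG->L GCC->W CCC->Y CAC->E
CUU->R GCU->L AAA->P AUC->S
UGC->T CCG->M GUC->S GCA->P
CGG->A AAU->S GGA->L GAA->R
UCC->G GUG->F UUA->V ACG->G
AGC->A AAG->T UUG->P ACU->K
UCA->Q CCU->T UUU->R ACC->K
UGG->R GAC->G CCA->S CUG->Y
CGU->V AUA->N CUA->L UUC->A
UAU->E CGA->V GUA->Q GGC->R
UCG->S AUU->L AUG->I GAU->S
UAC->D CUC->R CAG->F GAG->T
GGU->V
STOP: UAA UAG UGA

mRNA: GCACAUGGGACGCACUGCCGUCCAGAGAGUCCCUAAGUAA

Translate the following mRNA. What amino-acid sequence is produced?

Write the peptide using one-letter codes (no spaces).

start AUG at pos 4
pos 4: AUG -> I; peptide=I
pos 7: GGA -> L; peptide=IL
pos 10: CGC -> A; peptide=ILA
pos 13: ACU -> K; peptide=ILAK
pos 16: GCC -> W; peptide=ILAKW
pos 19: GUC -> S; peptide=ILAKWS
pos 22: CAG -> F; peptide=ILAKWSF
pos 25: AGA -> G; peptide=ILAKWSFG
pos 28: GUC -> S; peptide=ILAKWSFGS
pos 31: CCU -> T; peptide=ILAKWSFGST
pos 34: AAG -> T; peptide=ILAKWSFGSTT
pos 37: UAA -> STOP

Answer: ILAKWSFGSTT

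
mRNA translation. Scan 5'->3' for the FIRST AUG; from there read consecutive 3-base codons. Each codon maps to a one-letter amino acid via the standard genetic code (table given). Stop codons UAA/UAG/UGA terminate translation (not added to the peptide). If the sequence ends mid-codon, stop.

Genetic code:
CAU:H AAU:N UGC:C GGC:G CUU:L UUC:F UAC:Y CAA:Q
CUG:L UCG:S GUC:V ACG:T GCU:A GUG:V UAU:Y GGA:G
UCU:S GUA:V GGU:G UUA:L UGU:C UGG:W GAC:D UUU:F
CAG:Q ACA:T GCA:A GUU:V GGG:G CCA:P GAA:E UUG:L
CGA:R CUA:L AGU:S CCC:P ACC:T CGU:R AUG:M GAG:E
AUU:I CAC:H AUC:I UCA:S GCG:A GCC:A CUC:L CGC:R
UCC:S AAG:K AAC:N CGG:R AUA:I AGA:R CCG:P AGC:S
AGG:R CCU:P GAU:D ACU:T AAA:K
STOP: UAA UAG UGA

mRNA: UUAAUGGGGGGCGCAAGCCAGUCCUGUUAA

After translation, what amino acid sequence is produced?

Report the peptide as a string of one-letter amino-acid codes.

start AUG at pos 3
pos 3: AUG -> M; peptide=M
pos 6: GGG -> G; peptide=MG
pos 9: GGC -> G; peptide=MGG
pos 12: GCA -> A; peptide=MGGA
pos 15: AGC -> S; peptide=MGGAS
pos 18: CAG -> Q; peptide=MGGASQ
pos 21: UCC -> S; peptide=MGGASQS
pos 24: UGU -> C; peptide=MGGASQSC
pos 27: UAA -> STOP

Answer: MGGASQSC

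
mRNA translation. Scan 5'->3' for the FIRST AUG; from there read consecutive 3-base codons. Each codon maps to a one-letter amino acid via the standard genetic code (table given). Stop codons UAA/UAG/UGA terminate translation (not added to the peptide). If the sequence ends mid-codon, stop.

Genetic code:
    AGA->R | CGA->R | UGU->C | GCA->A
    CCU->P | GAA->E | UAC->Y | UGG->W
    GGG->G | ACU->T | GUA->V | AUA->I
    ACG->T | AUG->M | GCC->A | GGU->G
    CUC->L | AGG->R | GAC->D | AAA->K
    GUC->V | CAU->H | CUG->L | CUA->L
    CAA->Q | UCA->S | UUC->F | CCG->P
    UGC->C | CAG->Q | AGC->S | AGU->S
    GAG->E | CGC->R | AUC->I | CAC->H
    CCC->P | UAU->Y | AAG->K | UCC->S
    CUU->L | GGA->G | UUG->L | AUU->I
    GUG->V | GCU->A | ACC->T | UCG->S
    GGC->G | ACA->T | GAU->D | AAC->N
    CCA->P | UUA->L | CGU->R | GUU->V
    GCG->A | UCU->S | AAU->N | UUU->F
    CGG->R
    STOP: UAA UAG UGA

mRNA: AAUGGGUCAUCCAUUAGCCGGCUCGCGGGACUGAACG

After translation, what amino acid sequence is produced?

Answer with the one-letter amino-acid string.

Answer: MGHPLAGSRD

Derivation:
start AUG at pos 1
pos 1: AUG -> M; peptide=M
pos 4: GGU -> G; peptide=MG
pos 7: CAU -> H; peptide=MGH
pos 10: CCA -> P; peptide=MGHP
pos 13: UUA -> L; peptide=MGHPL
pos 16: GCC -> A; peptide=MGHPLA
pos 19: GGC -> G; peptide=MGHPLAG
pos 22: UCG -> S; peptide=MGHPLAGS
pos 25: CGG -> R; peptide=MGHPLAGSR
pos 28: GAC -> D; peptide=MGHPLAGSRD
pos 31: UGA -> STOP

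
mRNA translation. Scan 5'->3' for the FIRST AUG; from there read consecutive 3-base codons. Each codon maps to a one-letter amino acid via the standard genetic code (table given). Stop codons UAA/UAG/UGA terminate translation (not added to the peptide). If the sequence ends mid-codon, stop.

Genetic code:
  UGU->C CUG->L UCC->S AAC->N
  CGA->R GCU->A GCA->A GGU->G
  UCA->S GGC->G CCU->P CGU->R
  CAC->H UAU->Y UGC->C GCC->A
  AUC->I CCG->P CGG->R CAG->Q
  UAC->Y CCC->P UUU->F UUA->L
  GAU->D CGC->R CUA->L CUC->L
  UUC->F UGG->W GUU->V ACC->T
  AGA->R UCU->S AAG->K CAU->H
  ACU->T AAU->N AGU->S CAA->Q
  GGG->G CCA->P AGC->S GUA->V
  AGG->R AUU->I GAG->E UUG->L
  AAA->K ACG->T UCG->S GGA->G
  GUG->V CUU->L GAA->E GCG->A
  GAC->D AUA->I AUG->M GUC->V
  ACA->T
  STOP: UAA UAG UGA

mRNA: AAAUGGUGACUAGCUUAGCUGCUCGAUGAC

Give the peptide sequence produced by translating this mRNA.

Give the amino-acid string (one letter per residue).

start AUG at pos 2
pos 2: AUG -> M; peptide=M
pos 5: GUG -> V; peptide=MV
pos 8: ACU -> T; peptide=MVT
pos 11: AGC -> S; peptide=MVTS
pos 14: UUA -> L; peptide=MVTSL
pos 17: GCU -> A; peptide=MVTSLA
pos 20: GCU -> A; peptide=MVTSLAA
pos 23: CGA -> R; peptide=MVTSLAAR
pos 26: UGA -> STOP

Answer: MVTSLAAR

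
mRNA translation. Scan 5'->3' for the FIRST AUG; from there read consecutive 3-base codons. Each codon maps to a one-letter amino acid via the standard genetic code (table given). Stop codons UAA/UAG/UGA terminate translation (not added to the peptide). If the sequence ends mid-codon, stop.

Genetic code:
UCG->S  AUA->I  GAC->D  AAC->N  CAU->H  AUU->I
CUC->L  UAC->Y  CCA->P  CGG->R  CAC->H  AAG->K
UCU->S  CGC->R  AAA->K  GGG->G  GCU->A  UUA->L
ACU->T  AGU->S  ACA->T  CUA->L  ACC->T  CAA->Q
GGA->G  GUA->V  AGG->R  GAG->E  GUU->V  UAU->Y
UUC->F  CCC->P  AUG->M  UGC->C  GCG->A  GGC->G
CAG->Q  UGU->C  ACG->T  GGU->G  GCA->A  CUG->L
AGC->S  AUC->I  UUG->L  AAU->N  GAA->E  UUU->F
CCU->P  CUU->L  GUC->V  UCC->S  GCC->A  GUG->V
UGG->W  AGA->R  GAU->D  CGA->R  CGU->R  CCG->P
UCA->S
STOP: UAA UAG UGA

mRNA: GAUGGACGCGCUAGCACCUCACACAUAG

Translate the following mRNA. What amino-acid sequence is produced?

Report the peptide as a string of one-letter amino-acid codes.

Answer: MDALAPHT

Derivation:
start AUG at pos 1
pos 1: AUG -> M; peptide=M
pos 4: GAC -> D; peptide=MD
pos 7: GCG -> A; peptide=MDA
pos 10: CUA -> L; peptide=MDAL
pos 13: GCA -> A; peptide=MDALA
pos 16: CCU -> P; peptide=MDALAP
pos 19: CAC -> H; peptide=MDALAPH
pos 22: ACA -> T; peptide=MDALAPHT
pos 25: UAG -> STOP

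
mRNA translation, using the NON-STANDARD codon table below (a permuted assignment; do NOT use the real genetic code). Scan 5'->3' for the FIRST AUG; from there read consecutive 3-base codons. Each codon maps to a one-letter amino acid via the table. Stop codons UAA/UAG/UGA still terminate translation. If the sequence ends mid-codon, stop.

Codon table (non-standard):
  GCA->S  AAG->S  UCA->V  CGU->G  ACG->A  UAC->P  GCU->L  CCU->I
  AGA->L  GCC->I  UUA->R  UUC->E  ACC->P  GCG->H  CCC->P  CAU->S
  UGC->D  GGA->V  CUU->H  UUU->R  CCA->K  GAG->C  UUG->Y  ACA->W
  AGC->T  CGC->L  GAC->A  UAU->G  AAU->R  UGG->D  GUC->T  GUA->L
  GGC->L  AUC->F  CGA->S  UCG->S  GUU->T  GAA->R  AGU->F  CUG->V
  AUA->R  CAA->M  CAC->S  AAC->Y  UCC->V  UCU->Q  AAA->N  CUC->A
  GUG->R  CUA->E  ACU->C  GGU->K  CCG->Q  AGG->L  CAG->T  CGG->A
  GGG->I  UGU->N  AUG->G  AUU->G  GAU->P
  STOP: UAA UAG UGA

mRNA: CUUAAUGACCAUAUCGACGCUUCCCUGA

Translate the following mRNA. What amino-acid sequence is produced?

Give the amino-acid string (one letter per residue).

Answer: GPRSAHP

Derivation:
start AUG at pos 4
pos 4: AUG -> G; peptide=G
pos 7: ACC -> P; peptide=GP
pos 10: AUA -> R; peptide=GPR
pos 13: UCG -> S; peptide=GPRS
pos 16: ACG -> A; peptide=GPRSA
pos 19: CUU -> H; peptide=GPRSAH
pos 22: CCC -> P; peptide=GPRSAHP
pos 25: UGA -> STOP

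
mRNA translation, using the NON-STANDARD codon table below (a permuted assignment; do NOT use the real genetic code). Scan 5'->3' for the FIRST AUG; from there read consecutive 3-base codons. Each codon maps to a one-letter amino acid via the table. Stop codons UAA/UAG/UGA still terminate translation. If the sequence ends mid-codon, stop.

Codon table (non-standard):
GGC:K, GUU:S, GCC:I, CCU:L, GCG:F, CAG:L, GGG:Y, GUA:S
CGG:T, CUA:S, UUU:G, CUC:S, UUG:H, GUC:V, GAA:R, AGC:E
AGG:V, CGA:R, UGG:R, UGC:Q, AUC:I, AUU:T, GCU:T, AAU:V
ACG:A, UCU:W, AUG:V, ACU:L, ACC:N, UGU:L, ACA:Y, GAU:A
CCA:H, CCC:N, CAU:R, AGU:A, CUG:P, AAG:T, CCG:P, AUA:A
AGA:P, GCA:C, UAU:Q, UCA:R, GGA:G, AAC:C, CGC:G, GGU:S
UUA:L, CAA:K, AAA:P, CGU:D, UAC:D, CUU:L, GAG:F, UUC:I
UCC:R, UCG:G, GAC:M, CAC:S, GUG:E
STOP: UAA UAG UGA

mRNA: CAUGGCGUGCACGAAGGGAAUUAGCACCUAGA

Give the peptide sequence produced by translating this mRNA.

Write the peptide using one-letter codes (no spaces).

start AUG at pos 1
pos 1: AUG -> V; peptide=V
pos 4: GCG -> F; peptide=VF
pos 7: UGC -> Q; peptide=VFQ
pos 10: ACG -> A; peptide=VFQA
pos 13: AAG -> T; peptide=VFQAT
pos 16: GGA -> G; peptide=VFQATG
pos 19: AUU -> T; peptide=VFQATGT
pos 22: AGC -> E; peptide=VFQATGTE
pos 25: ACC -> N; peptide=VFQATGTEN
pos 28: UAG -> STOP

Answer: VFQATGTEN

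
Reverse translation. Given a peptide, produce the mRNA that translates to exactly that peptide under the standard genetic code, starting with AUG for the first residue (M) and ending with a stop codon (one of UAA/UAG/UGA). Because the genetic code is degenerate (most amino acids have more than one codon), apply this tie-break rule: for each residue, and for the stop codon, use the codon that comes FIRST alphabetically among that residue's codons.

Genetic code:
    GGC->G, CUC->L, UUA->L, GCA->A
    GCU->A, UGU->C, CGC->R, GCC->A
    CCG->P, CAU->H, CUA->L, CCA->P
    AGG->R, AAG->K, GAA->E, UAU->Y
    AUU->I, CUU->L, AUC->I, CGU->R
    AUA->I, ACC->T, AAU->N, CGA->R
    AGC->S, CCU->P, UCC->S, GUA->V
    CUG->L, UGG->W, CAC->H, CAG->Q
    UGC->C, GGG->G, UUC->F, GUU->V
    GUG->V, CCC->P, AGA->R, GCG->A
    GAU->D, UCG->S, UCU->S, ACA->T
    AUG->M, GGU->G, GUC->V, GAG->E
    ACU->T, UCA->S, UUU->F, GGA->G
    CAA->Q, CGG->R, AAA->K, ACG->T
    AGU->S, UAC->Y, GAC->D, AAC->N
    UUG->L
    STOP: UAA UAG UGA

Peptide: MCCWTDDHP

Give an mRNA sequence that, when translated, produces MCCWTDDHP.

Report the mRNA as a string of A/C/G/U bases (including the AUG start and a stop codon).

Answer: mRNA: AUGUGCUGCUGGACAGACGACCACCCAUAA

Derivation:
residue 1: M -> AUG (start codon)
residue 2: C codons sorted = UGC,UGU -> pick first = UGC
residue 3: C codons sorted = UGC,UGU -> pick first = UGC
residue 4: W -> UGG (only codon)
residue 5: T codons sorted = ACA,ACC,ACG,ACU -> pick first = ACA
residue 6: D codons sorted = GAC,GAU -> pick first = GAC
residue 7: D codons sorted = GAC,GAU -> pick first = GAC
residue 8: H codons sorted = CAC,CAU -> pick first = CAC
residue 9: P codons sorted = CCA,CCC,CCG,CCU -> pick first = CCA
terminator: stop codons sorted = UAA,UAG,UGA -> pick first = UAA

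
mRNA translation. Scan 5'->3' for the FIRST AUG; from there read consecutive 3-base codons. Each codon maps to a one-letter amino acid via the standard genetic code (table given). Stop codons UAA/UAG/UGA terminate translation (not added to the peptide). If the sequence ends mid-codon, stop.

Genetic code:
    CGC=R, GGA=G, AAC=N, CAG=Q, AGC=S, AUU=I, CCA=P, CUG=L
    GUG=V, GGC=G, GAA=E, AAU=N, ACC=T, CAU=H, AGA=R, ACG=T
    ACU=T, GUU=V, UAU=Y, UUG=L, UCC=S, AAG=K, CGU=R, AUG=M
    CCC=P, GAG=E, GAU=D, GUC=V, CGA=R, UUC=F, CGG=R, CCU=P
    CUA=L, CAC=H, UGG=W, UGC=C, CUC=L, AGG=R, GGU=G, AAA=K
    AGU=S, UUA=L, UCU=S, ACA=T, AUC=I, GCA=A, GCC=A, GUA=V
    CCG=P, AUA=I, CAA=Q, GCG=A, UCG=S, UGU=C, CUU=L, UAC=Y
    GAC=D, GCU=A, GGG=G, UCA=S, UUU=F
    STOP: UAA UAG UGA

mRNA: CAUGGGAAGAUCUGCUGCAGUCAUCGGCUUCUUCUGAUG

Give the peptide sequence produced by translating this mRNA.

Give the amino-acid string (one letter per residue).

start AUG at pos 1
pos 1: AUG -> M; peptide=M
pos 4: GGA -> G; peptide=MG
pos 7: AGA -> R; peptide=MGR
pos 10: UCU -> S; peptide=MGRS
pos 13: GCU -> A; peptide=MGRSA
pos 16: GCA -> A; peptide=MGRSAA
pos 19: GUC -> V; peptide=MGRSAAV
pos 22: AUC -> I; peptide=MGRSAAVI
pos 25: GGC -> G; peptide=MGRSAAVIG
pos 28: UUC -> F; peptide=MGRSAAVIGF
pos 31: UUC -> F; peptide=MGRSAAVIGFF
pos 34: UGA -> STOP

Answer: MGRSAAVIGFF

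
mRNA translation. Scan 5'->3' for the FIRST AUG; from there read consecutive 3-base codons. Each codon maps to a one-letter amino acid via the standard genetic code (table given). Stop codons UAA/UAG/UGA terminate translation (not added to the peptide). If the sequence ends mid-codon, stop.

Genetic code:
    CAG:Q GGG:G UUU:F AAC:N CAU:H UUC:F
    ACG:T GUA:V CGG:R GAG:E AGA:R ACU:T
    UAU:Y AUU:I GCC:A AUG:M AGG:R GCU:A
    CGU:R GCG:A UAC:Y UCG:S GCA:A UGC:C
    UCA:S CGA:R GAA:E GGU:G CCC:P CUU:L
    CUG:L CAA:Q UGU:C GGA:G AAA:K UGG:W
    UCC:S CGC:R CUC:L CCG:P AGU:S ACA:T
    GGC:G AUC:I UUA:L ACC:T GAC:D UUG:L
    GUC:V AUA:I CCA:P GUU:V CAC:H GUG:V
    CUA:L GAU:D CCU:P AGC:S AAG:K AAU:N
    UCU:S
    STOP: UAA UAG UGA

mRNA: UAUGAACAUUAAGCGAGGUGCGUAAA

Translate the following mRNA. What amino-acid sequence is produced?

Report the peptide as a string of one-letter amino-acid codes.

start AUG at pos 1
pos 1: AUG -> M; peptide=M
pos 4: AAC -> N; peptide=MN
pos 7: AUU -> I; peptide=MNI
pos 10: AAG -> K; peptide=MNIK
pos 13: CGA -> R; peptide=MNIKR
pos 16: GGU -> G; peptide=MNIKRG
pos 19: GCG -> A; peptide=MNIKRGA
pos 22: UAA -> STOP

Answer: MNIKRGA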